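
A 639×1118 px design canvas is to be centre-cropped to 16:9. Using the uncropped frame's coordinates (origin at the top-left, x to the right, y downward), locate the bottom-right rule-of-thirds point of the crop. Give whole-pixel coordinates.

(426, 619)

639/1118 < 16/9, so the 16:9 crop keeps the full width 639 and trims height to 639 × 9/16 = 359.44 px.
Top offset = (1118 − 359.44)/2 = 379.28 px; left offset = 0.
Bottom-right is two-thirds across and two-thirds down within the crop:
x = 0.00 + 2 × 639.00/3 ≈ 426; y = 379.28 + 2 × 359.44/3 ≈ 619.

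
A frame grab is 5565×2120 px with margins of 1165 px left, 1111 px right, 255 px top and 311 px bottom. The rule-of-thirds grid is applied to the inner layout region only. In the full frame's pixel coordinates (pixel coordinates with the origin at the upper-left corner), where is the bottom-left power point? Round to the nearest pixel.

(2261, 1291)

Content width = 5565 − 1165 − 1111 = 3289 px; content height = 2120 − 255 − 311 = 1554 px.
Bottom-left is one-third across and two-thirds down within the inner layout region.
x = 1165 + 1 × 3289/3 = 1165 + 1096.33 ≈ 2261
y = 255 + 2 × 1554/3 = 255 + 1036.00 ≈ 1291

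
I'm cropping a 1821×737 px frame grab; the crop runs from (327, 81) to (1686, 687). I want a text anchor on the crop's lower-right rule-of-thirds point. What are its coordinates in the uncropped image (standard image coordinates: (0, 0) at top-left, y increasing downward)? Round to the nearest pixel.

Crop width = 1686 − 327 = 1359 px; one third is 453.00 px.
Crop height = 687 − 81 = 606 px; one third is 202.00 px.
The lower-right point is two-thirds across and two-thirds down within the crop:
x = 327 + 2 × 453.00 ≈ 1233; y = 81 + 2 × 202.00 ≈ 485.

(1233, 485)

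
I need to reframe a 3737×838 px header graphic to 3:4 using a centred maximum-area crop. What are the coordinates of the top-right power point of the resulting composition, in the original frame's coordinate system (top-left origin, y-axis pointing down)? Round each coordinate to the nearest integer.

3737/838 > 3/4, so the 3:4 crop keeps the full height 838 and trims width to 838 × 3/4 = 628.50 px.
Left offset = (3737 − 628.50)/2 = 1554.25 px; top offset = 0.
Top-right is two-thirds across and one-third down within the crop:
x = 1554.25 + 2 × 628.50/3 ≈ 1973; y = 0.00 + 1 × 838.00/3 ≈ 279.

(1973, 279)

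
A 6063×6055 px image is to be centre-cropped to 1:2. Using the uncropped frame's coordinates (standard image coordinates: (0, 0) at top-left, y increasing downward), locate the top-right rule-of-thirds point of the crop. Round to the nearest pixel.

6063/6055 > 1/2, so the 1:2 crop keeps the full height 6055 and trims width to 6055 × 1/2 = 3027.50 px.
Left offset = (6063 − 3027.50)/2 = 1517.75 px; top offset = 0.
Top-right is two-thirds across and one-third down within the crop:
x = 1517.75 + 2 × 3027.50/3 ≈ 3536; y = 0.00 + 1 × 6055.00/3 ≈ 2018.

x = 3536 px, y = 2018 px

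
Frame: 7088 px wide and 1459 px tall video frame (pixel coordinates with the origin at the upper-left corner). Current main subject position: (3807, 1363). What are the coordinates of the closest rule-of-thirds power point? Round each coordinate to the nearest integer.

Third lines: x ∈ {2363, 4725}, y ∈ {486, 973}.
3807 is closer to x = 4725; 1363 is closer to y = 973.
So the nearest intersection is the lower-right power point.

(4725, 973)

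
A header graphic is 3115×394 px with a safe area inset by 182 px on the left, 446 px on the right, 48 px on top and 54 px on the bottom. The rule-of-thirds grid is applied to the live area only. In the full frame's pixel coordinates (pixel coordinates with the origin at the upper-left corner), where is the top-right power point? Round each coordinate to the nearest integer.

Content width = 3115 − 182 − 446 = 2487 px; content height = 394 − 48 − 54 = 292 px.
Top-right is two-thirds across and one-third down within the live area.
x = 182 + 2 × 2487/3 = 182 + 1658.00 ≈ 1840
y = 48 + 1 × 292/3 = 48 + 97.33 ≈ 145

(1840, 145)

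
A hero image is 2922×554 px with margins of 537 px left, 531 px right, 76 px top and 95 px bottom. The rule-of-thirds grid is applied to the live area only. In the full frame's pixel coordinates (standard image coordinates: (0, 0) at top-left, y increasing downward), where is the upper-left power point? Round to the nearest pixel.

Content width = 2922 − 537 − 531 = 1854 px; content height = 554 − 76 − 95 = 383 px.
Upper-left is one-third across and one-third down within the live area.
x = 537 + 1 × 1854/3 = 537 + 618.00 ≈ 1155
y = 76 + 1 × 383/3 = 76 + 127.67 ≈ 204

x = 1155 px, y = 204 px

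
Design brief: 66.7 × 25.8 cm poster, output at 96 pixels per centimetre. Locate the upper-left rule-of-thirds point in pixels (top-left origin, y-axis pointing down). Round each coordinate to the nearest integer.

In pixels the canvas is 66.7 × 96 = 6403.2 wide and 25.8 × 96 = 2476.8 tall.
The upper-left point is one-third across and one-third down:
x = 1 × 6403.2/3 ≈ 2134; y = 1 × 2476.8/3 ≈ 826.

x = 2134 px, y = 826 px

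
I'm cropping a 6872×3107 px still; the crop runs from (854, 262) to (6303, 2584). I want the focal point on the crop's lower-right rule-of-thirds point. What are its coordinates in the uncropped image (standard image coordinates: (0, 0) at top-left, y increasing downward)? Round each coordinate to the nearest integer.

(4487, 1810)

Crop width = 6303 − 854 = 5449 px; one third is 1816.33 px.
Crop height = 2584 − 262 = 2322 px; one third is 774.00 px.
The lower-right point is two-thirds across and two-thirds down within the crop:
x = 854 + 2 × 1816.33 ≈ 4487; y = 262 + 2 × 774.00 ≈ 1810.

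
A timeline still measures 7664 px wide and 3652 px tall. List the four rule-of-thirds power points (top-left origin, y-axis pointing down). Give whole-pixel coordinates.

(2555, 1217), (5109, 1217), (2555, 2435), (5109, 2435)

One third of 7664 is 2554.67; one third of 3652 is 1217.33.
Vertical third lines at x = 2555 and x = 5109; horizontal third lines at y = 1217 and y = 2435.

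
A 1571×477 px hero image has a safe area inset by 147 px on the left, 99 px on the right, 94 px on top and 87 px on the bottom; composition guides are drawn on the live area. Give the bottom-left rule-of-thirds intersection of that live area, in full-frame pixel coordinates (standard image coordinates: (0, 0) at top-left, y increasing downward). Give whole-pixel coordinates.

Content width = 1571 − 147 − 99 = 1325 px; content height = 477 − 94 − 87 = 296 px.
Bottom-left is one-third across and two-thirds down within the live area.
x = 147 + 1 × 1325/3 = 147 + 441.67 ≈ 589
y = 94 + 2 × 296/3 = 94 + 197.33 ≈ 291

(589, 291)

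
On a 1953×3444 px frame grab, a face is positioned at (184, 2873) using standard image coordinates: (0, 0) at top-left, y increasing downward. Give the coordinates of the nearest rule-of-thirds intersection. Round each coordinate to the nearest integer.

(651, 2296)

Third lines: x ∈ {651, 1302}, y ∈ {1148, 2296}.
184 is closer to x = 651; 2873 is closer to y = 2296.
So the nearest intersection is the lower-left power point.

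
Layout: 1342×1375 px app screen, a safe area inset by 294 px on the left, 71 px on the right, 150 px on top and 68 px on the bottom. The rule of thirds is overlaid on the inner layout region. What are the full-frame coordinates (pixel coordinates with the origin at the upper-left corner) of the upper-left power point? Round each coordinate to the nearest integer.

Content width = 1342 − 294 − 71 = 977 px; content height = 1375 − 150 − 68 = 1157 px.
Upper-left is one-third across and one-third down within the inner layout region.
x = 294 + 1 × 977/3 = 294 + 325.67 ≈ 620
y = 150 + 1 × 1157/3 = 150 + 385.67 ≈ 536

(620, 536)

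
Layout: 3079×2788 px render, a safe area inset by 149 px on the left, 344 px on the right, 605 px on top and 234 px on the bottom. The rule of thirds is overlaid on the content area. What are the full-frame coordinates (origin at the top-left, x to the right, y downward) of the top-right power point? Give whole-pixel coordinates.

Content width = 3079 − 149 − 344 = 2586 px; content height = 2788 − 605 − 234 = 1949 px.
Top-right is two-thirds across and one-third down within the content area.
x = 149 + 2 × 2586/3 = 149 + 1724.00 ≈ 1873
y = 605 + 1 × 1949/3 = 605 + 649.67 ≈ 1255

x = 1873 px, y = 1255 px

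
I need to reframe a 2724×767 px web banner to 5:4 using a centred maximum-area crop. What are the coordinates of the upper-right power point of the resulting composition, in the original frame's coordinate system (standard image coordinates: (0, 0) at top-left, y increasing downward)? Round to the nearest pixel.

(1522, 256)

2724/767 > 5/4, so the 5:4 crop keeps the full height 767 and trims width to 767 × 5/4 = 958.75 px.
Left offset = (2724 − 958.75)/2 = 882.62 px; top offset = 0.
Upper-right is two-thirds across and one-third down within the crop:
x = 882.62 + 2 × 958.75/3 ≈ 1522; y = 0.00 + 1 × 767.00/3 ≈ 256.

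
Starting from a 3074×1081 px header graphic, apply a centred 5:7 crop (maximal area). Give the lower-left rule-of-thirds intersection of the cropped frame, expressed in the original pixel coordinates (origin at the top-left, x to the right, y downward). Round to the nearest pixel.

3074/1081 > 5/7, so the 5:7 crop keeps the full height 1081 and trims width to 1081 × 5/7 = 772.14 px.
Left offset = (3074 − 772.14)/2 = 1150.93 px; top offset = 0.
Lower-left is one-third across and two-thirds down within the crop:
x = 1150.93 + 1 × 772.14/3 ≈ 1408; y = 0.00 + 2 × 1081.00/3 ≈ 721.

(1408, 721)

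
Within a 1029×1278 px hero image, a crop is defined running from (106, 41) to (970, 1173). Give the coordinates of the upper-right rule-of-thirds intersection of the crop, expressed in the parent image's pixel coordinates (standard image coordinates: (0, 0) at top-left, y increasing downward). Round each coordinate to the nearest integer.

x = 682 px, y = 418 px

Crop width = 970 − 106 = 864 px; one third is 288.00 px.
Crop height = 1173 − 41 = 1132 px; one third is 377.33 px.
The upper-right point is two-thirds across and one-third down within the crop:
x = 106 + 2 × 288.00 ≈ 682; y = 41 + 1 × 377.33 ≈ 418.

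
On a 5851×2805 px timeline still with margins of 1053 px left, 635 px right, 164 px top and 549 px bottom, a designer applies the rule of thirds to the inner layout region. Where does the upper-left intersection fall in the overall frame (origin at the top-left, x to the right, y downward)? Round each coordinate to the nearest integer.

Content width = 5851 − 1053 − 635 = 4163 px; content height = 2805 − 164 − 549 = 2092 px.
Upper-left is one-third across and one-third down within the inner layout region.
x = 1053 + 1 × 4163/3 = 1053 + 1387.67 ≈ 2441
y = 164 + 1 × 2092/3 = 164 + 697.33 ≈ 861

x = 2441 px, y = 861 px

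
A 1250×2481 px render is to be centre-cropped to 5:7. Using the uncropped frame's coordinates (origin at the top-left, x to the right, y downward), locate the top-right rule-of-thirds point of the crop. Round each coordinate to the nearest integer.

1250/2481 < 5/7, so the 5:7 crop keeps the full width 1250 and trims height to 1250 × 7/5 = 1750.00 px.
Top offset = (2481 − 1750.00)/2 = 365.50 px; left offset = 0.
Top-right is two-thirds across and one-third down within the crop:
x = 0.00 + 2 × 1250.00/3 ≈ 833; y = 365.50 + 1 × 1750.00/3 ≈ 949.

x = 833 px, y = 949 px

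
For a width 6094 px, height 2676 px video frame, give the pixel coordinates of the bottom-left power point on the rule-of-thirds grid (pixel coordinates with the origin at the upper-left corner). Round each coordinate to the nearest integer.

x = 2031 px, y = 1784 px

The bottom-left point sits one-third of the way across and two-thirds of the way down.
x = 1 × 6094/3 ≈ 2031; y = 2 × 2676/3 ≈ 1784.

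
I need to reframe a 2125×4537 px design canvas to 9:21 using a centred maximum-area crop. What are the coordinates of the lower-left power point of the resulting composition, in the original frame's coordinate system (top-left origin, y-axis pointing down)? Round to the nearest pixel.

2125/4537 > 9/21, so the 9:21 crop keeps the full height 4537 and trims width to 4537 × 9/21 = 1944.43 px.
Left offset = (2125 − 1944.43)/2 = 90.29 px; top offset = 0.
Lower-left is one-third across and two-thirds down within the crop:
x = 90.29 + 1 × 1944.43/3 ≈ 738; y = 0.00 + 2 × 4537.00/3 ≈ 3025.

x = 738 px, y = 3025 px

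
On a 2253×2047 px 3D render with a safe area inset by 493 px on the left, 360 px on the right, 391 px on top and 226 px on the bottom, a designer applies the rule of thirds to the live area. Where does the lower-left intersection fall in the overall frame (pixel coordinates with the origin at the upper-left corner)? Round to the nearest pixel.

Content width = 2253 − 493 − 360 = 1400 px; content height = 2047 − 391 − 226 = 1430 px.
Lower-left is one-third across and two-thirds down within the live area.
x = 493 + 1 × 1400/3 = 493 + 466.67 ≈ 960
y = 391 + 2 × 1430/3 = 391 + 953.33 ≈ 1344

(960, 1344)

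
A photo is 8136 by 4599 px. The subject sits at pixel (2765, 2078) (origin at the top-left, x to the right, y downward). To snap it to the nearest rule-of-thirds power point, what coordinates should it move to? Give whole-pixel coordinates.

Third lines: x ∈ {2712, 5424}, y ∈ {1533, 3066}.
2765 is closer to x = 2712; 2078 is closer to y = 1533.
So the nearest intersection is the upper-left power point.

(2712, 1533)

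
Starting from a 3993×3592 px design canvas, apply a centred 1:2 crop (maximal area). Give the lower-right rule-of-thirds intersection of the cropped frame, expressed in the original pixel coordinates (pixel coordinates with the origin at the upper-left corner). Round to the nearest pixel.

3993/3592 > 1/2, so the 1:2 crop keeps the full height 3592 and trims width to 3592 × 1/2 = 1796.00 px.
Left offset = (3993 − 1796.00)/2 = 1098.50 px; top offset = 0.
Lower-right is two-thirds across and two-thirds down within the crop:
x = 1098.50 + 2 × 1796.00/3 ≈ 2296; y = 0.00 + 2 × 3592.00/3 ≈ 2395.

(2296, 2395)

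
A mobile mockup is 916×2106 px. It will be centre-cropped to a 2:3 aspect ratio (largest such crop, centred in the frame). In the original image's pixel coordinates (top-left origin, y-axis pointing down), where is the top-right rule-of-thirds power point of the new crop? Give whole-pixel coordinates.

916/2106 < 2/3, so the 2:3 crop keeps the full width 916 and trims height to 916 × 3/2 = 1374.00 px.
Top offset = (2106 − 1374.00)/2 = 366.00 px; left offset = 0.
Top-right is two-thirds across and one-third down within the crop:
x = 0.00 + 2 × 916.00/3 ≈ 611; y = 366.00 + 1 × 1374.00/3 ≈ 824.

x = 611 px, y = 824 px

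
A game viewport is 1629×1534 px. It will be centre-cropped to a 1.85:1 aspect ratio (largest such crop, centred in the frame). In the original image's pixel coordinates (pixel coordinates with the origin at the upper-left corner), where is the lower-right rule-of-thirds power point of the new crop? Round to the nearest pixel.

x = 1086 px, y = 914 px

1629/1534 < 1.85/1, so the 1.85:1 crop keeps the full width 1629 and trims height to 1629 × 1/1.85 = 880.54 px.
Top offset = (1534 − 880.54)/2 = 326.73 px; left offset = 0.
Lower-right is two-thirds across and two-thirds down within the crop:
x = 0.00 + 2 × 1629.00/3 ≈ 1086; y = 326.73 + 2 × 880.54/3 ≈ 914.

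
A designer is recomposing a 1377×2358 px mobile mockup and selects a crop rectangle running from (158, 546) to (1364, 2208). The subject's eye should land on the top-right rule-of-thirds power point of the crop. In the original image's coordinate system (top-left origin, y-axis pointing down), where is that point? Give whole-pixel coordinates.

(962, 1100)

Crop width = 1364 − 158 = 1206 px; one third is 402.00 px.
Crop height = 2208 − 546 = 1662 px; one third is 554.00 px.
The top-right point is two-thirds across and one-third down within the crop:
x = 158 + 2 × 402.00 ≈ 962; y = 546 + 1 × 554.00 ≈ 1100.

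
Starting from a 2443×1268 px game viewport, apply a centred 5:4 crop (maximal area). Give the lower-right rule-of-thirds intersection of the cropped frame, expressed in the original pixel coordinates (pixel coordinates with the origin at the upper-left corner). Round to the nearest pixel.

x = 1486 px, y = 845 px

2443/1268 > 5/4, so the 5:4 crop keeps the full height 1268 and trims width to 1268 × 5/4 = 1585.00 px.
Left offset = (2443 − 1585.00)/2 = 429.00 px; top offset = 0.
Lower-right is two-thirds across and two-thirds down within the crop:
x = 429.00 + 2 × 1585.00/3 ≈ 1486; y = 0.00 + 2 × 1268.00/3 ≈ 845.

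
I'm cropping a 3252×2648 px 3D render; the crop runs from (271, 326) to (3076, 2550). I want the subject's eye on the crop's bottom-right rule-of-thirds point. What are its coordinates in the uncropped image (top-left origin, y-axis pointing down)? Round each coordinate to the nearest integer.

Crop width = 3076 − 271 = 2805 px; one third is 935.00 px.
Crop height = 2550 − 326 = 2224 px; one third is 741.33 px.
The bottom-right point is two-thirds across and two-thirds down within the crop:
x = 271 + 2 × 935.00 ≈ 2141; y = 326 + 2 × 741.33 ≈ 1809.

x = 2141 px, y = 1809 px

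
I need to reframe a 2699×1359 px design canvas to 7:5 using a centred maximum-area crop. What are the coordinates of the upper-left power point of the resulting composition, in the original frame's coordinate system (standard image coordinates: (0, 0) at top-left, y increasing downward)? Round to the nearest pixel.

2699/1359 > 7/5, so the 7:5 crop keeps the full height 1359 and trims width to 1359 × 7/5 = 1902.60 px.
Left offset = (2699 − 1902.60)/2 = 398.20 px; top offset = 0.
Upper-left is one-third across and one-third down within the crop:
x = 398.20 + 1 × 1902.60/3 ≈ 1032; y = 0.00 + 1 × 1359.00/3 ≈ 453.

x = 1032 px, y = 453 px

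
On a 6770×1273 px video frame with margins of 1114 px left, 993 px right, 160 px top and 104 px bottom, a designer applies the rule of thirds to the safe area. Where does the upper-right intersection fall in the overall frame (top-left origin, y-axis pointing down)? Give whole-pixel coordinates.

(4223, 496)

Content width = 6770 − 1114 − 993 = 4663 px; content height = 1273 − 160 − 104 = 1009 px.
Upper-right is two-thirds across and one-third down within the safe area.
x = 1114 + 2 × 4663/3 = 1114 + 3108.67 ≈ 4223
y = 160 + 1 × 1009/3 = 160 + 336.33 ≈ 496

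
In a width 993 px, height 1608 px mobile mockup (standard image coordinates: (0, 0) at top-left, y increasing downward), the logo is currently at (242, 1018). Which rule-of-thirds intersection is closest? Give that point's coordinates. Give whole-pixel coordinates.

x = 331 px, y = 1072 px

Third lines: x ∈ {331, 662}, y ∈ {536, 1072}.
242 is closer to x = 331; 1018 is closer to y = 1072.
So the nearest intersection is the lower-left power point.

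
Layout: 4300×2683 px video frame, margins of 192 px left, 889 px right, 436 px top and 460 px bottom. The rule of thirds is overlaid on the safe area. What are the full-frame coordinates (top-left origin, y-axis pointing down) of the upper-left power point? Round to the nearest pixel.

Content width = 4300 − 192 − 889 = 3219 px; content height = 2683 − 436 − 460 = 1787 px.
Upper-left is one-third across and one-third down within the safe area.
x = 192 + 1 × 3219/3 = 192 + 1073.00 ≈ 1265
y = 436 + 1 × 1787/3 = 436 + 595.67 ≈ 1032

x = 1265 px, y = 1032 px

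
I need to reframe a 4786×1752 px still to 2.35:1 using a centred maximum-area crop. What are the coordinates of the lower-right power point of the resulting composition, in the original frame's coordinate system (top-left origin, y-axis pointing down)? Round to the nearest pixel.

4786/1752 > 2.35/1, so the 2.35:1 crop keeps the full height 1752 and trims width to 1752 × 2.35/1 = 4117.20 px.
Left offset = (4786 − 4117.20)/2 = 334.40 px; top offset = 0.
Lower-right is two-thirds across and two-thirds down within the crop:
x = 334.40 + 2 × 4117.20/3 ≈ 3079; y = 0.00 + 2 × 1752.00/3 ≈ 1168.

x = 3079 px, y = 1168 px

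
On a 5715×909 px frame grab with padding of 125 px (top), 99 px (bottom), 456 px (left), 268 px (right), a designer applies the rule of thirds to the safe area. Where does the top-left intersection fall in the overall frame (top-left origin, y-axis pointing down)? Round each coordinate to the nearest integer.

Content width = 5715 − 456 − 268 = 4991 px; content height = 909 − 125 − 99 = 685 px.
Top-left is one-third across and one-third down within the safe area.
x = 456 + 1 × 4991/3 = 456 + 1663.67 ≈ 2120
y = 125 + 1 × 685/3 = 125 + 228.33 ≈ 353

x = 2120 px, y = 353 px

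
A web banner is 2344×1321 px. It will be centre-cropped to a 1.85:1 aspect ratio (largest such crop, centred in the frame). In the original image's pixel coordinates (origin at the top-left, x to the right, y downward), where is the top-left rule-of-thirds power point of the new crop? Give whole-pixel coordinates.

(781, 449)

2344/1321 < 1.85/1, so the 1.85:1 crop keeps the full width 2344 and trims height to 2344 × 1/1.85 = 1267.03 px.
Top offset = (1321 − 1267.03)/2 = 26.99 px; left offset = 0.
Top-left is one-third across and one-third down within the crop:
x = 0.00 + 1 × 2344.00/3 ≈ 781; y = 26.99 + 1 × 1267.03/3 ≈ 449.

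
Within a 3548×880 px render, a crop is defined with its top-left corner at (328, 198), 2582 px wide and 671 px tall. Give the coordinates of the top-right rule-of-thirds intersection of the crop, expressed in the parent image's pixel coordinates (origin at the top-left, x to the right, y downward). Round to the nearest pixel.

x = 2049 px, y = 422 px

One third of the crop width 2582 is 860.67 px.
One third of the crop height 671 is 223.67 px.
The top-right point is two-thirds across and one-third down within the crop:
x = 328 + 2 × 860.67 ≈ 2049; y = 198 + 1 × 223.67 ≈ 422.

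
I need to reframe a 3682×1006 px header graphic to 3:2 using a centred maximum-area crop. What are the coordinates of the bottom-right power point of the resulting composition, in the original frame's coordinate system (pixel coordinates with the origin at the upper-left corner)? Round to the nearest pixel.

x = 2093 px, y = 671 px

3682/1006 > 3/2, so the 3:2 crop keeps the full height 1006 and trims width to 1006 × 3/2 = 1509.00 px.
Left offset = (3682 − 1509.00)/2 = 1086.50 px; top offset = 0.
Bottom-right is two-thirds across and two-thirds down within the crop:
x = 1086.50 + 2 × 1509.00/3 ≈ 2093; y = 0.00 + 2 × 1006.00/3 ≈ 671.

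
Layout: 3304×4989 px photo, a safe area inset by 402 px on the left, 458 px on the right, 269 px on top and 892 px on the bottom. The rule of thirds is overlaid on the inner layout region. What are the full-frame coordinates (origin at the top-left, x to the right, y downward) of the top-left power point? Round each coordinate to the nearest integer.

(1217, 1545)

Content width = 3304 − 402 − 458 = 2444 px; content height = 4989 − 269 − 892 = 3828 px.
Top-left is one-third across and one-third down within the inner layout region.
x = 402 + 1 × 2444/3 = 402 + 814.67 ≈ 1217
y = 269 + 1 × 3828/3 = 269 + 1276.00 ≈ 1545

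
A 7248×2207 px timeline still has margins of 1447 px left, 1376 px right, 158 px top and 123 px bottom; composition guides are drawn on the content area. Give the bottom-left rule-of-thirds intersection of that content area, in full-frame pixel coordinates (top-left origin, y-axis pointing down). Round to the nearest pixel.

x = 2922 px, y = 1442 px

Content width = 7248 − 1447 − 1376 = 4425 px; content height = 2207 − 158 − 123 = 1926 px.
Bottom-left is one-third across and two-thirds down within the content area.
x = 1447 + 1 × 4425/3 = 1447 + 1475.00 ≈ 2922
y = 158 + 2 × 1926/3 = 158 + 1284.00 ≈ 1442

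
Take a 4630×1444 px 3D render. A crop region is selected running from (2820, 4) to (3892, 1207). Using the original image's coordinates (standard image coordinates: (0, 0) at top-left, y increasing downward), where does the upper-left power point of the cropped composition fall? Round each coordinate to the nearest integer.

Crop width = 3892 − 2820 = 1072 px; one third is 357.33 px.
Crop height = 1207 − 4 = 1203 px; one third is 401.00 px.
The upper-left point is one-third across and one-third down within the crop:
x = 2820 + 1 × 357.33 ≈ 3177; y = 4 + 1 × 401.00 ≈ 405.

(3177, 405)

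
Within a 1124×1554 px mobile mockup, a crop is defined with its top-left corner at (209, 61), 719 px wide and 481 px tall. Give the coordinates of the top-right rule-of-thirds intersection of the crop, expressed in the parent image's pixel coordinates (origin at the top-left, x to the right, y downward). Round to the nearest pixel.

One third of the crop width 719 is 239.67 px.
One third of the crop height 481 is 160.33 px.
The top-right point is two-thirds across and one-third down within the crop:
x = 209 + 2 × 239.67 ≈ 688; y = 61 + 1 × 160.33 ≈ 221.

(688, 221)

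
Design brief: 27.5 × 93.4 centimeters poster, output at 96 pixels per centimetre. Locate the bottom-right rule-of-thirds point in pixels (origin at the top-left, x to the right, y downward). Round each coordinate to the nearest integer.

x = 1760 px, y = 5978 px

In pixels the canvas is 27.5 × 96 = 2640 wide and 93.4 × 96 = 8966.4 tall.
The bottom-right point is two-thirds across and two-thirds down:
x = 2 × 2640/3 ≈ 1760; y = 2 × 8966.4/3 ≈ 5978.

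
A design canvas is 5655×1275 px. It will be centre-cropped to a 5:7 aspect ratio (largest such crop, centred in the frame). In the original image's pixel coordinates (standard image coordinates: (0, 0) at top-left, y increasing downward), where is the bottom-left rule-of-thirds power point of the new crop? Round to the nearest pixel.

5655/1275 > 5/7, so the 5:7 crop keeps the full height 1275 and trims width to 1275 × 5/7 = 910.71 px.
Left offset = (5655 − 910.71)/2 = 2372.14 px; top offset = 0.
Bottom-left is one-third across and two-thirds down within the crop:
x = 2372.14 + 1 × 910.71/3 ≈ 2676; y = 0.00 + 2 × 1275.00/3 ≈ 850.

x = 2676 px, y = 850 px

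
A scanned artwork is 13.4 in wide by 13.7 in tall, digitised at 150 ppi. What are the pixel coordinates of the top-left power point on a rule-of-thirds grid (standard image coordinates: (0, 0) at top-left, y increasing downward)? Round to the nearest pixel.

In pixels the canvas is 13.4 × 150 = 2010 wide and 13.7 × 150 = 2055 tall.
The top-left point is one-third across and one-third down:
x = 1 × 2010/3 ≈ 670; y = 1 × 2055/3 ≈ 685.

(670, 685)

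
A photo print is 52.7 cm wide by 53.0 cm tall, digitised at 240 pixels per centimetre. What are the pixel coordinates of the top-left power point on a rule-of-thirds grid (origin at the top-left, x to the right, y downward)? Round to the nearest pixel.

(4216, 4240)

In pixels the canvas is 52.7 × 240 = 12648 wide and 53.0 × 240 = 12720 tall.
The top-left point is one-third across and one-third down:
x = 1 × 12648/3 ≈ 4216; y = 1 × 12720/3 ≈ 4240.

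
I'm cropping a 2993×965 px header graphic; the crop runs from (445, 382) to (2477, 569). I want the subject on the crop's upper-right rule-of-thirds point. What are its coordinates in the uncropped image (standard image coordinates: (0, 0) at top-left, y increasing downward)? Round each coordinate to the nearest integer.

Crop width = 2477 − 445 = 2032 px; one third is 677.33 px.
Crop height = 569 − 382 = 187 px; one third is 62.33 px.
The upper-right point is two-thirds across and one-third down within the crop:
x = 445 + 2 × 677.33 ≈ 1800; y = 382 + 1 × 62.33 ≈ 444.

x = 1800 px, y = 444 px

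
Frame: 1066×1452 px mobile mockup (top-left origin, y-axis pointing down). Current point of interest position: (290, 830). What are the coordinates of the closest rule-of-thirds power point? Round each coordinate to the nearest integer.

x = 355 px, y = 968 px

Third lines: x ∈ {355, 711}, y ∈ {484, 968}.
290 is closer to x = 355; 830 is closer to y = 968.
So the nearest intersection is the lower-left power point.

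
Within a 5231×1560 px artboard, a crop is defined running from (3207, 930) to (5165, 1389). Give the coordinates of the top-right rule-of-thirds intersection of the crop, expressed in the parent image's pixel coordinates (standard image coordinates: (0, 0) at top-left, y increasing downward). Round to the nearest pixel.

Crop width = 5165 − 3207 = 1958 px; one third is 652.67 px.
Crop height = 1389 − 930 = 459 px; one third is 153.00 px.
The top-right point is two-thirds across and one-third down within the crop:
x = 3207 + 2 × 652.67 ≈ 4512; y = 930 + 1 × 153.00 ≈ 1083.

(4512, 1083)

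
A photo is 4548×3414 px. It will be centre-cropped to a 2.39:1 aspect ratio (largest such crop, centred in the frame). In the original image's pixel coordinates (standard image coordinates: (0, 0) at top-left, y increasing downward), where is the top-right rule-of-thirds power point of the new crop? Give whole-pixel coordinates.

4548/3414 < 2.39/1, so the 2.39:1 crop keeps the full width 4548 and trims height to 4548 × 1/2.39 = 1902.93 px.
Top offset = (3414 − 1902.93)/2 = 755.54 px; left offset = 0.
Top-right is two-thirds across and one-third down within the crop:
x = 0.00 + 2 × 4548.00/3 ≈ 3032; y = 755.54 + 1 × 1902.93/3 ≈ 1390.

x = 3032 px, y = 1390 px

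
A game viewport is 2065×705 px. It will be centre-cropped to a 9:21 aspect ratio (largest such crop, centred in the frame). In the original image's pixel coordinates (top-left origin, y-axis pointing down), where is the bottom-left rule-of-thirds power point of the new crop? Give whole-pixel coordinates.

(982, 470)

2065/705 > 9/21, so the 9:21 crop keeps the full height 705 and trims width to 705 × 9/21 = 302.14 px.
Left offset = (2065 − 302.14)/2 = 881.43 px; top offset = 0.
Bottom-left is one-third across and two-thirds down within the crop:
x = 881.43 + 1 × 302.14/3 ≈ 982; y = 0.00 + 2 × 705.00/3 ≈ 470.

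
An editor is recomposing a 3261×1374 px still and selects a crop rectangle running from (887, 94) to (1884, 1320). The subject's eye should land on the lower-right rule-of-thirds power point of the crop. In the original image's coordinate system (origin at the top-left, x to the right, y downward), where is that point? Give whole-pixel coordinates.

x = 1552 px, y = 911 px

Crop width = 1884 − 887 = 997 px; one third is 332.33 px.
Crop height = 1320 − 94 = 1226 px; one third is 408.67 px.
The lower-right point is two-thirds across and two-thirds down within the crop:
x = 887 + 2 × 332.33 ≈ 1552; y = 94 + 2 × 408.67 ≈ 911.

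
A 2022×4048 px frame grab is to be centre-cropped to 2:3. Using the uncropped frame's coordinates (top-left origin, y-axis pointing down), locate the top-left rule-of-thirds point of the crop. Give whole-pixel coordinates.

x = 674 px, y = 1519 px

2022/4048 < 2/3, so the 2:3 crop keeps the full width 2022 and trims height to 2022 × 3/2 = 3033.00 px.
Top offset = (4048 − 3033.00)/2 = 507.50 px; left offset = 0.
Top-left is one-third across and one-third down within the crop:
x = 0.00 + 1 × 2022.00/3 ≈ 674; y = 507.50 + 1 × 3033.00/3 ≈ 1519.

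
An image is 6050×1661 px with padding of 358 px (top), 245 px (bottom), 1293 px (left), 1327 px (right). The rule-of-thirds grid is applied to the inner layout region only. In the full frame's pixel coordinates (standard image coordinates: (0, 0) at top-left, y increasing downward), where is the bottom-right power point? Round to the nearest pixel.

Content width = 6050 − 1293 − 1327 = 3430 px; content height = 1661 − 358 − 245 = 1058 px.
Bottom-right is two-thirds across and two-thirds down within the inner layout region.
x = 1293 + 2 × 3430/3 = 1293 + 2286.67 ≈ 3580
y = 358 + 2 × 1058/3 = 358 + 705.33 ≈ 1063

(3580, 1063)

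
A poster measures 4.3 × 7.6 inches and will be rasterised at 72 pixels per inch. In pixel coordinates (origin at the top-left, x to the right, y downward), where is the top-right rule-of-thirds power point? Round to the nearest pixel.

In pixels the canvas is 4.3 × 72 = 309.6 wide and 7.6 × 72 = 547.2 tall.
The top-right point is two-thirds across and one-third down:
x = 2 × 309.6/3 ≈ 206; y = 1 × 547.2/3 ≈ 182.

(206, 182)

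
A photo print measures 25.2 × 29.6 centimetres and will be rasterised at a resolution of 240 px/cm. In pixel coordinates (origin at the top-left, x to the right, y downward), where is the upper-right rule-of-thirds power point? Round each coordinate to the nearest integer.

In pixels the canvas is 25.2 × 240 = 6048 wide and 29.6 × 240 = 7104 tall.
The upper-right point is two-thirds across and one-third down:
x = 2 × 6048/3 ≈ 4032; y = 1 × 7104/3 ≈ 2368.

x = 4032 px, y = 2368 px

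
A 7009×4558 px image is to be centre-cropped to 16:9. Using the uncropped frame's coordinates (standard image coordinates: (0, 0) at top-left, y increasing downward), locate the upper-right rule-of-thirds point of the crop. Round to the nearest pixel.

7009/4558 < 16/9, so the 16:9 crop keeps the full width 7009 and trims height to 7009 × 9/16 = 3942.56 px.
Top offset = (4558 − 3942.56)/2 = 307.72 px; left offset = 0.
Upper-right is two-thirds across and one-third down within the crop:
x = 0.00 + 2 × 7009.00/3 ≈ 4673; y = 307.72 + 1 × 3942.56/3 ≈ 1622.

(4673, 1622)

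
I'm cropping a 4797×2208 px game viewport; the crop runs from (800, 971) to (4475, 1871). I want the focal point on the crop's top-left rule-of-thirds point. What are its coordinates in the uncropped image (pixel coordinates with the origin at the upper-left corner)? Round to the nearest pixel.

Crop width = 4475 − 800 = 3675 px; one third is 1225.00 px.
Crop height = 1871 − 971 = 900 px; one third is 300.00 px.
The top-left point is one-third across and one-third down within the crop:
x = 800 + 1 × 1225.00 ≈ 2025; y = 971 + 1 × 300.00 ≈ 1271.

(2025, 1271)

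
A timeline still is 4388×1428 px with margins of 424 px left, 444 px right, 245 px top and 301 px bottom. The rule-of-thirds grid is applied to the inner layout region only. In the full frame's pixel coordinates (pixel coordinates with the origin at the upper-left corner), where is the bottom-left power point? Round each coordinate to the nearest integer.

Content width = 4388 − 424 − 444 = 3520 px; content height = 1428 − 245 − 301 = 882 px.
Bottom-left is one-third across and two-thirds down within the inner layout region.
x = 424 + 1 × 3520/3 = 424 + 1173.33 ≈ 1597
y = 245 + 2 × 882/3 = 245 + 588.00 ≈ 833

(1597, 833)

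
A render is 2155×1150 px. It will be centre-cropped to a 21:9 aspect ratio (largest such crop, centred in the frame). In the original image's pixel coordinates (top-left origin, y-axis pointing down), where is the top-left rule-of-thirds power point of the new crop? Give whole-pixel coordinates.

x = 718 px, y = 421 px

2155/1150 < 21/9, so the 21:9 crop keeps the full width 2155 and trims height to 2155 × 9/21 = 923.57 px.
Top offset = (1150 − 923.57)/2 = 113.21 px; left offset = 0.
Top-left is one-third across and one-third down within the crop:
x = 0.00 + 1 × 2155.00/3 ≈ 718; y = 113.21 + 1 × 923.57/3 ≈ 421.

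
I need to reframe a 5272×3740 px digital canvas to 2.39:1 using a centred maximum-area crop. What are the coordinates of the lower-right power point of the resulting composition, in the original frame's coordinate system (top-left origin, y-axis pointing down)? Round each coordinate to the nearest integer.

5272/3740 < 2.39/1, so the 2.39:1 crop keeps the full width 5272 and trims height to 5272 × 1/2.39 = 2205.86 px.
Top offset = (3740 − 2205.86)/2 = 767.07 px; left offset = 0.
Lower-right is two-thirds across and two-thirds down within the crop:
x = 0.00 + 2 × 5272.00/3 ≈ 3515; y = 767.07 + 2 × 2205.86/3 ≈ 2238.

(3515, 2238)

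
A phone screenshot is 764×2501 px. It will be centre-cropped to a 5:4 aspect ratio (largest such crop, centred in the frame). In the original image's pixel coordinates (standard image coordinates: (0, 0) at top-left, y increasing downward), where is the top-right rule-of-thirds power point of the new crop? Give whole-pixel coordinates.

x = 509 px, y = 1149 px

764/2501 < 5/4, so the 5:4 crop keeps the full width 764 and trims height to 764 × 4/5 = 611.20 px.
Top offset = (2501 − 611.20)/2 = 944.90 px; left offset = 0.
Top-right is two-thirds across and one-third down within the crop:
x = 0.00 + 2 × 764.00/3 ≈ 509; y = 944.90 + 1 × 611.20/3 ≈ 1149.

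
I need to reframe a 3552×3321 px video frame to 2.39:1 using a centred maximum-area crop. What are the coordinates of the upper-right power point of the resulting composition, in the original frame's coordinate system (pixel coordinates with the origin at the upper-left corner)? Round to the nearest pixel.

x = 2368 px, y = 1413 px

3552/3321 < 2.39/1, so the 2.39:1 crop keeps the full width 3552 and trims height to 3552 × 1/2.39 = 1486.19 px.
Top offset = (3321 − 1486.19)/2 = 917.40 px; left offset = 0.
Upper-right is two-thirds across and one-third down within the crop:
x = 0.00 + 2 × 3552.00/3 ≈ 2368; y = 917.40 + 1 × 1486.19/3 ≈ 1413.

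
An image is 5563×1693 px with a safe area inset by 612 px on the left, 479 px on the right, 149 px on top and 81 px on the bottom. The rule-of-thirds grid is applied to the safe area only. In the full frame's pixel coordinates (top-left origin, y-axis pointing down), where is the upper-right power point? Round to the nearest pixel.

x = 3593 px, y = 637 px

Content width = 5563 − 612 − 479 = 4472 px; content height = 1693 − 149 − 81 = 1463 px.
Upper-right is two-thirds across and one-third down within the safe area.
x = 612 + 2 × 4472/3 = 612 + 2981.33 ≈ 3593
y = 149 + 1 × 1463/3 = 149 + 487.67 ≈ 637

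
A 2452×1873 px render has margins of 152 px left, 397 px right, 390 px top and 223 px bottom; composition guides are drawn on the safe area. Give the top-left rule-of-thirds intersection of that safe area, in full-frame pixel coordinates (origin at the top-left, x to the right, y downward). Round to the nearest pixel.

x = 786 px, y = 810 px

Content width = 2452 − 152 − 397 = 1903 px; content height = 1873 − 390 − 223 = 1260 px.
Top-left is one-third across and one-third down within the safe area.
x = 152 + 1 × 1903/3 = 152 + 634.33 ≈ 786
y = 390 + 1 × 1260/3 = 390 + 420.00 ≈ 810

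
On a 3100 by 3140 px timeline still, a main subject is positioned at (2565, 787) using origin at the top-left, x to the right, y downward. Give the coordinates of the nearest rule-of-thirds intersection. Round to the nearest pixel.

Third lines: x ∈ {1033, 2067}, y ∈ {1047, 2093}.
2565 is closer to x = 2067; 787 is closer to y = 1047.
So the nearest intersection is the upper-right power point.

(2067, 1047)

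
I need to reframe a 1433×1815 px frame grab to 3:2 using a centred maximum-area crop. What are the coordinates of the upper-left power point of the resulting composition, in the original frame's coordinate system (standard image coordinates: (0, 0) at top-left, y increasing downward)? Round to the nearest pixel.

x = 478 px, y = 748 px

1433/1815 < 3/2, so the 3:2 crop keeps the full width 1433 and trims height to 1433 × 2/3 = 955.33 px.
Top offset = (1815 − 955.33)/2 = 429.83 px; left offset = 0.
Upper-left is one-third across and one-third down within the crop:
x = 0.00 + 1 × 1433.00/3 ≈ 478; y = 429.83 + 1 × 955.33/3 ≈ 748.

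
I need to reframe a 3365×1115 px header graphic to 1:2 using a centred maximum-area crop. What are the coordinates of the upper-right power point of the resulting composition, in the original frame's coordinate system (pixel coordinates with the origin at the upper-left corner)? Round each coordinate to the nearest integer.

3365/1115 > 1/2, so the 1:2 crop keeps the full height 1115 and trims width to 1115 × 1/2 = 557.50 px.
Left offset = (3365 − 557.50)/2 = 1403.75 px; top offset = 0.
Upper-right is two-thirds across and one-third down within the crop:
x = 1403.75 + 2 × 557.50/3 ≈ 1775; y = 0.00 + 1 × 1115.00/3 ≈ 372.

(1775, 372)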